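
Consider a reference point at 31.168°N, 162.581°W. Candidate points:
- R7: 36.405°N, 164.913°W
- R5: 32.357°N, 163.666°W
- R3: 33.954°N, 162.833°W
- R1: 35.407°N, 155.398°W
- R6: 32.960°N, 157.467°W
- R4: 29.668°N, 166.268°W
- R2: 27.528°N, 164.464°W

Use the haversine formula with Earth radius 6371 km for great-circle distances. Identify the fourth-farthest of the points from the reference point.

R2

Distance to each, sorted:
R1: 816.9 km
R7: 620.9 km
R6: 521.4 km
R2: 444.0 km
R4: 390.9 km
R3: 310.7 km
R5: 167.3 km
The fourth-farthest is R2 at 444.0 km.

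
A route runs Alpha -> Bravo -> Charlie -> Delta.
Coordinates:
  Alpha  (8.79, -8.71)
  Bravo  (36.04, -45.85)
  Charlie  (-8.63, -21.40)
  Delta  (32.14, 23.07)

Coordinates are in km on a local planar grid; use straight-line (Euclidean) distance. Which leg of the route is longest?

Charlie–Delta

Leg distances:
Alpha→Bravo: 46.1 km
Bravo→Charlie: 50.9 km
Charlie→Delta: 60.3 km
The longest leg is Charlie–Delta at 60.3 km.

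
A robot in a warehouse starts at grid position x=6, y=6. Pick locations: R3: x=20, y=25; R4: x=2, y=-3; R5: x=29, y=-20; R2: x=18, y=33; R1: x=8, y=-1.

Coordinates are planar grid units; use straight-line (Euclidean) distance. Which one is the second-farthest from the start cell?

R2

Distance to each, sorted:
R5: 34.7
R2: 29.5
R3: 23.6
R4: 9.8
R1: 7.3
The second-farthest is R2 at 29.5.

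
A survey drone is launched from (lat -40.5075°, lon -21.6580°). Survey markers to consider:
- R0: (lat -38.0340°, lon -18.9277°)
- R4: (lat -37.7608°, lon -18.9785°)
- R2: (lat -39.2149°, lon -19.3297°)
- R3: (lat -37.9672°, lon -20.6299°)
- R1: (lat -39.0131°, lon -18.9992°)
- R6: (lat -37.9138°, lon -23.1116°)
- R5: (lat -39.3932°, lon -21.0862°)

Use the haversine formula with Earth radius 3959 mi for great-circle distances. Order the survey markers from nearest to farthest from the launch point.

Distance from the launch point at (lat -40.5075°, lon -21.6580°) to each:
R5 (lat -39.3932°, lon -21.0862°): 82.7 mi
R2 (lat -39.2149°, lon -19.3297°): 152.4 mi
R1 (lat -39.0131°, lon -18.9992°): 174.9 mi
R3 (lat -37.9672°, lon -20.6299°): 183.9 mi
R6 (lat -37.9138°, lon -23.1116°): 195.4 mi
R0 (lat -38.0340°, lon -18.9277°): 224.8 mi
R4 (lat -37.7608°, lon -18.9785°): 238.0 mi

R5, R2, R1, R3, R6, R0, R4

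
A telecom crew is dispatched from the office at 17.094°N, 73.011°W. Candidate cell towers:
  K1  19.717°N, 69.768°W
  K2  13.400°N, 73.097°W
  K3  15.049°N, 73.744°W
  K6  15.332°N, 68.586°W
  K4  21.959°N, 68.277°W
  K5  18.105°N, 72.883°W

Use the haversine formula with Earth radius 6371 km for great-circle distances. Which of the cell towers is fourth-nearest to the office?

K1

Distances from the office (17.094°N, 73.011°W):
K5: 113.2 km
K3: 240.5 km
K2: 410.9 km
K1: 449.6 km
K6: 511.5 km
K4: 733.9 km
The fourth-nearest is K1 at 449.6 km.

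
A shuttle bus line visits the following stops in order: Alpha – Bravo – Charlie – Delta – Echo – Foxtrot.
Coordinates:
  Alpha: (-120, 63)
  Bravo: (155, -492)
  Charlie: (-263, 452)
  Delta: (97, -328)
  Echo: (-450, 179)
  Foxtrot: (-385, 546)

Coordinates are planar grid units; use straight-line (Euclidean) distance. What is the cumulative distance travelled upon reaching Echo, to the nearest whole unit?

3257

Leg distances:
Alpha→Bravo: 619.4  (cumulative 619.4)
Bravo→Charlie: 1032.4  (cumulative 1651.8)
Charlie→Delta: 859.1  (cumulative 2510.9)
Delta→Echo: 745.8  (cumulative 3256.7)
Cumulative distance at Echo ≈ 3257.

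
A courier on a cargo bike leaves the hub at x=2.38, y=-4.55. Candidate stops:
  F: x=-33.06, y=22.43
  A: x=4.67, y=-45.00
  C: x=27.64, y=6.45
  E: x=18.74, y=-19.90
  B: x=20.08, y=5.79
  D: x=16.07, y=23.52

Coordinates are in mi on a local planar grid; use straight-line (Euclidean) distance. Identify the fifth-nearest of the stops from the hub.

Distances from the hub (x=2.38, y=-4.55):
B: 20.5 mi
E: 22.4 mi
C: 27.6 mi
D: 31.2 mi
A: 40.5 mi
F: 44.5 mi
The fifth-nearest is A at 40.5 mi.

A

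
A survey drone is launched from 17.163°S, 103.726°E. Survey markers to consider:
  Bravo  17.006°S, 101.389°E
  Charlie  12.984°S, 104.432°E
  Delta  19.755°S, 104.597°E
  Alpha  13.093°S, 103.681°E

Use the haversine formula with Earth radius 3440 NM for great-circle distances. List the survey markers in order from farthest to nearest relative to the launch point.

Charlie, Alpha, Delta, Bravo

Distance from the launch point at 17.163°S, 103.726°E to each:
Charlie 12.984°S, 104.432°E: 254.2 NM
Alpha 13.093°S, 103.681°E: 244.4 NM
Delta 19.755°S, 104.597°E: 163.3 NM
Bravo 17.006°S, 101.389°E: 134.5 NM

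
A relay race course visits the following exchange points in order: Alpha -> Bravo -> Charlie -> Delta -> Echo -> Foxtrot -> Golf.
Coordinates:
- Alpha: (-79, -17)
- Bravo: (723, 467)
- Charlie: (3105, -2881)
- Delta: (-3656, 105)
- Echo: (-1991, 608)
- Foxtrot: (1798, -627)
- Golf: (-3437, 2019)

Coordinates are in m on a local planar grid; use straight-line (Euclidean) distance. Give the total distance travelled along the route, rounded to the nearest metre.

24027 m

Leg distances:
Alpha→Bravo: 936.7 m  (cumulative 936.7 m)
Bravo→Charlie: 4108.9 m  (cumulative 5045.6 m)
Charlie→Delta: 7391.0 m  (cumulative 12436.7 m)
Delta→Echo: 1739.3 m  (cumulative 14176.0 m)
Echo→Foxtrot: 3985.2 m  (cumulative 18161.2 m)
Foxtrot→Golf: 5865.7 m  (cumulative 24026.9 m)
Total route length ≈ 24027 m.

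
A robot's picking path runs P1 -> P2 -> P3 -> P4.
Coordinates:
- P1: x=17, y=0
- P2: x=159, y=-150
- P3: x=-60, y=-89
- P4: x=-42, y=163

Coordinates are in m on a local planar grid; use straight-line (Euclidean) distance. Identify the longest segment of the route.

P3–P4

Leg distances:
P1→P2: 206.6 m
P2→P3: 227.3 m
P3→P4: 252.6 m
The longest leg is P3–P4 at 252.6 m.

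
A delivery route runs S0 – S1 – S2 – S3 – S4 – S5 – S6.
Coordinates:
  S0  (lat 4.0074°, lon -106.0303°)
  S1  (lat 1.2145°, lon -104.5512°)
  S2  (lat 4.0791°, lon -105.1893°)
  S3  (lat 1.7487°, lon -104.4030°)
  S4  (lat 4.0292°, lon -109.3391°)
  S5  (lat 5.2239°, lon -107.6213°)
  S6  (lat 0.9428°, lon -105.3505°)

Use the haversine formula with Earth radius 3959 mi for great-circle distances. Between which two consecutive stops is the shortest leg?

S4–S5

Leg distances:
S0→S1: 218.3 mi
S1→S2: 202.8 mi
S2→S3: 169.9 mi
S3→S4: 375.3 mi
S4→S5: 144.3 mi
S5→S6: 334.7 mi
The shortest leg is S4–S5 at 144.3 mi.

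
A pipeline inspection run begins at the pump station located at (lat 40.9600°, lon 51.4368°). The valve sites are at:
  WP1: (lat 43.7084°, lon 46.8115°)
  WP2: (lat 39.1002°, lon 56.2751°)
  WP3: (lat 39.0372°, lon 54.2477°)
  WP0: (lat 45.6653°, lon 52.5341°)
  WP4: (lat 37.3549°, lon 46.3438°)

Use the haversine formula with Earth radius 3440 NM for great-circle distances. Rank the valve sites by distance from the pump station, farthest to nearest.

Computing each great-circle distance from (lat 40.9600°, lon 51.4368°):
WP4 (lat 37.3549°, lon 46.3438°): 320.9 NM
WP0 (lat 45.6653°, lon 52.5341°): 286.5 NM
WP1 (lat 43.7084°, lon 46.8115°): 263.3 NM
WP2 (lat 39.1002°, lon 56.2751°): 248.8 NM
WP3 (lat 39.0372°, lon 54.2477°): 173.3 NM

WP4, WP0, WP1, WP2, WP3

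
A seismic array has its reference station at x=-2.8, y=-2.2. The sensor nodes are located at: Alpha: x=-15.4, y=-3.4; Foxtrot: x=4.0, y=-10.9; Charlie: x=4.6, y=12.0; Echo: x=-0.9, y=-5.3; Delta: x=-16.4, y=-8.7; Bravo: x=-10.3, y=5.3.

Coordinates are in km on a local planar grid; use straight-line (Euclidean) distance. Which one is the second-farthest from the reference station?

Delta

Distances from the reference station (x=-2.8, y=-2.2):
Charlie: 16.0 km
Delta: 15.1 km
Alpha: 12.7 km
Foxtrot: 11.0 km
Bravo: 10.6 km
Echo: 3.6 km
The second-farthest is Delta at 15.1 km.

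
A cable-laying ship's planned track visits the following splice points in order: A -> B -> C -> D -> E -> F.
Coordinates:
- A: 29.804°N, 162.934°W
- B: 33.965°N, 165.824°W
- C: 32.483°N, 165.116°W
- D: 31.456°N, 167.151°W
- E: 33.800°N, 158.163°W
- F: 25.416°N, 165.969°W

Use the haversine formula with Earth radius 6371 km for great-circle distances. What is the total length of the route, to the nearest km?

3017 km

Leg distances:
A→B: 537.1 km  (cumulative 537.1 km)
B→C: 177.5 km  (cumulative 714.5 km)
C→D: 223.4 km  (cumulative 937.9 km)
D→E: 880.8 km  (cumulative 1818.7 km)
E→F: 1198.5 km  (cumulative 3017.2 km)
Total route length ≈ 3017 km.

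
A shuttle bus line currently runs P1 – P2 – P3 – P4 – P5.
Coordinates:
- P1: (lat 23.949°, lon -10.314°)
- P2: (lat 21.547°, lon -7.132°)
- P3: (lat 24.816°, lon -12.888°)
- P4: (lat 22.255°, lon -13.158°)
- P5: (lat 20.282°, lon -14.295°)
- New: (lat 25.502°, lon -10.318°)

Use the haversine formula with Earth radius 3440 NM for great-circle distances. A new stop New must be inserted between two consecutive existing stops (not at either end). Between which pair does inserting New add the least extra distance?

Added distance for inserting New between each consecutive pair:
P1–P2: 160.7 NM
P2–P3: 67.4 NM
P3–P4: 240.7 NM
P4–P5: 498.0 NM
Smallest added distance is 67.4 NM, inserting between P2 and P3.

between P2 and P3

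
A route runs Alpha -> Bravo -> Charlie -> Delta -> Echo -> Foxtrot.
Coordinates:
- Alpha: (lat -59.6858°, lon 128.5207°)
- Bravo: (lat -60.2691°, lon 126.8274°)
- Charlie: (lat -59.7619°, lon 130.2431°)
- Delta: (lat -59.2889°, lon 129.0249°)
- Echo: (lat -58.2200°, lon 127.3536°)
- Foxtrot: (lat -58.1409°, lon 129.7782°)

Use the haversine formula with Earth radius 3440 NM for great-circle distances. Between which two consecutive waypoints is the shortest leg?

Charlie–Delta

Leg distances:
Alpha→Bravo: 61.8 NM
Bravo→Charlie: 106.9 NM
Charlie→Delta: 46.7 NM
Delta→Echo: 82.6 NM
Echo→Foxtrot: 76.9 NM
The shortest leg is Charlie–Delta at 46.7 NM.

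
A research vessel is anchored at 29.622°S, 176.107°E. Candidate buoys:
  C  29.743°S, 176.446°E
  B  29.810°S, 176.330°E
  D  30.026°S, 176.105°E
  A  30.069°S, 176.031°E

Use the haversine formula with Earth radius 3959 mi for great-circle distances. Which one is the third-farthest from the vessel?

Distance to each, sorted:
A: 31.2 mi
D: 27.9 mi
C: 22.0 mi
B: 18.7 mi
The third-farthest is C at 22.0 mi.

C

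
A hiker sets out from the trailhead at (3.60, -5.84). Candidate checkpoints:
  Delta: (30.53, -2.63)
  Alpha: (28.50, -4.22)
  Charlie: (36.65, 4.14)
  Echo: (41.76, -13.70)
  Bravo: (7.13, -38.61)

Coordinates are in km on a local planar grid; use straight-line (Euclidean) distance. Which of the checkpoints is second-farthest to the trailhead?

Distances from the trailhead ((3.60, -5.84)):
Echo: 39.0 km
Charlie: 34.5 km
Bravo: 33.0 km
Delta: 27.1 km
Alpha: 25.0 km
The second-farthest is Charlie at 34.5 km.

Charlie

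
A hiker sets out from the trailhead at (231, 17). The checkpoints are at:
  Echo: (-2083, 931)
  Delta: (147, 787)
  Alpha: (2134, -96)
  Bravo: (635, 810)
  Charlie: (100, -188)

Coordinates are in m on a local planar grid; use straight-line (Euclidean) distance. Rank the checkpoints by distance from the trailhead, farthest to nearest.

Distances from the trailhead:
Echo (-2083, 931): 2488.0 m
Alpha (2134, -96): 1906.4 m
Bravo (635, 810): 890.0 m
Delta (147, 787): 774.6 m
Charlie (100, -188): 243.3 m

Echo, Alpha, Bravo, Delta, Charlie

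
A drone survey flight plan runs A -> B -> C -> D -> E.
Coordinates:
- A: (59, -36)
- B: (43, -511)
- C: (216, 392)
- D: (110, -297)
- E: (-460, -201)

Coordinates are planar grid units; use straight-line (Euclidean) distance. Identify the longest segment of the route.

B–C

Leg distances:
A→B: 475.3
B→C: 919.4
C→D: 697.1
D→E: 578.0
The longest leg is B–C at 919.4.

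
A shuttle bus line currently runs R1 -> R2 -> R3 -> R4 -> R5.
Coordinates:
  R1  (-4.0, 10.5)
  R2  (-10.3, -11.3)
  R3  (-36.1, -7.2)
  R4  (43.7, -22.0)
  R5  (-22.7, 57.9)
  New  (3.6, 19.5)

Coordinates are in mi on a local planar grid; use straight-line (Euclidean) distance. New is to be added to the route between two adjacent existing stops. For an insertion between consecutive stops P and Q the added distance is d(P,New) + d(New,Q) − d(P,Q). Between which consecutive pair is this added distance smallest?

between R4 and R5

Added distance for inserting New between each consecutive pair:
R1–R2: 22.9 mi
R2–R3: 55.5 mi
R3–R4: 24.4 mi
R4–R5: 0.4 mi
Smallest added distance is 0.4 mi, inserting between R4 and R5.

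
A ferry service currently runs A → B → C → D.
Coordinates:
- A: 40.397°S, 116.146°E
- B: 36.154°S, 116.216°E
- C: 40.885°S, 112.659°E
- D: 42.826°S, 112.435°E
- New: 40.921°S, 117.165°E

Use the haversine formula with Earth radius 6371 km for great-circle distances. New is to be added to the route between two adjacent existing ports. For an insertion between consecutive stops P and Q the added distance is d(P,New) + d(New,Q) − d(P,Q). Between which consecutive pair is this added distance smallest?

between A and B

Added distance for inserting New between each consecutive pair:
A–B: 168.4 km
B–C: 304.9 km
C–D: 607.2 km
Smallest added distance is 168.4 km, inserting between A and B.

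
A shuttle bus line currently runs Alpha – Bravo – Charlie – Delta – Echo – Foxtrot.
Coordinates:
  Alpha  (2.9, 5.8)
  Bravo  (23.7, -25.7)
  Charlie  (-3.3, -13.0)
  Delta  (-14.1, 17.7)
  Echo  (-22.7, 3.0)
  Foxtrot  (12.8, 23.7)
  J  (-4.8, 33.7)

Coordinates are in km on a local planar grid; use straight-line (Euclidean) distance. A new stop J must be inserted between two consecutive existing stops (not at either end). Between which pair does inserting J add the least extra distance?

between Echo and Foxtrot

Added distance for inserting J between each consecutive pair:
Alpha–Bravo: 57.1 km
Bravo–Charlie: 82.8 km
Charlie–Delta: 32.7 km
Delta–Echo: 37.0 km
Echo–Foxtrot: 14.7 km
Smallest added distance is 14.7 km, inserting between Echo and Foxtrot.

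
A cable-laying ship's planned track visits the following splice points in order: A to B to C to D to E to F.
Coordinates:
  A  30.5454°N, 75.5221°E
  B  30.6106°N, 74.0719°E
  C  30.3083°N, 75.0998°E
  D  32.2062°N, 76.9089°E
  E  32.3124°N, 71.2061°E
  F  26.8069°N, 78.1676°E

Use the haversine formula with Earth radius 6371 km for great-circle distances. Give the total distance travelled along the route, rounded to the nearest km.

Leg distances:
A→B: 139.0 km  (cumulative 139.0 km)
B→C: 104.1 km  (cumulative 243.1 km)
C→D: 272.2 km  (cumulative 515.3 km)
D→E: 536.3 km  (cumulative 1051.6 km)
E→F: 909.6 km  (cumulative 1961.2 km)
Total route length ≈ 1961 km.

1961 km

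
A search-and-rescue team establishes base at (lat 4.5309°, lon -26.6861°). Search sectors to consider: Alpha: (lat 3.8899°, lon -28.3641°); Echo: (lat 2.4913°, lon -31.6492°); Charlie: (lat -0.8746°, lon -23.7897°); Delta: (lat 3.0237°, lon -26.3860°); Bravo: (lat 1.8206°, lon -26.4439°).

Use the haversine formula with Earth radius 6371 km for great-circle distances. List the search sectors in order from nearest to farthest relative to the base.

Distances from the base:
Delta (lat 3.0237°, lon -26.3860°): 170.9 km
Alpha (lat 3.8899°, lon -28.3641°): 199.3 km
Bravo (lat 1.8206°, lon -26.4439°): 302.6 km
Echo (lat 2.4913°, lon -31.6492°): 595.7 km
Charlie (lat -0.8746°, lon -23.7897°): 681.8 km

Delta, Alpha, Bravo, Echo, Charlie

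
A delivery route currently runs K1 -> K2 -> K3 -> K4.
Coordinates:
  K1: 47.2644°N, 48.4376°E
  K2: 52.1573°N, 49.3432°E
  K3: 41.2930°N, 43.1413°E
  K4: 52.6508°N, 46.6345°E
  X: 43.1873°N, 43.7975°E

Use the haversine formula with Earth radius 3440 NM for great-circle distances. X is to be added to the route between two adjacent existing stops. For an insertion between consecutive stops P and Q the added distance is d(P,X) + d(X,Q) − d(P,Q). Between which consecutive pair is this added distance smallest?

between K3 and K4

Added distance for inserting X between each consecutive pair:
K1–K2: 600.7 NM
K2–K3: 0.5 NM
K3–K4: 0.3 NM
Smallest added distance is 0.3 NM, inserting between K3 and K4.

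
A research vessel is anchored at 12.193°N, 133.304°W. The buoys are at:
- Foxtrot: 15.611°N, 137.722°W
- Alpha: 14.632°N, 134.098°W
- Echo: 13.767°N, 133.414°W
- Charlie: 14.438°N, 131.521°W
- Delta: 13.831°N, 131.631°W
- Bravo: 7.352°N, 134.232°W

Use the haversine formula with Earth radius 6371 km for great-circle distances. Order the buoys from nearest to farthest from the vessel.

Echo, Delta, Alpha, Charlie, Bravo, Foxtrot

Distance from the vessel at 12.193°N, 133.304°W to each:
Echo 13.767°N, 133.414°W: 175.4 km
Delta 13.831°N, 131.631°W: 257.0 km
Alpha 14.632°N, 134.098°W: 284.5 km
Charlie 14.438°N, 131.521°W: 315.5 km
Bravo 7.352°N, 134.232°W: 547.8 km
Foxtrot 15.611°N, 137.722°W: 609.7 km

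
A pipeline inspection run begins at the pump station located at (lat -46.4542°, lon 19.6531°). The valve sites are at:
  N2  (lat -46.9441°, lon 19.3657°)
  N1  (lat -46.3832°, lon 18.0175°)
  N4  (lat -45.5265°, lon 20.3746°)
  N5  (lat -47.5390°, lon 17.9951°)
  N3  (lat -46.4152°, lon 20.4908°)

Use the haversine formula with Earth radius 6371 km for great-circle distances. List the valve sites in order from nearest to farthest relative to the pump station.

Distance from the pump station at (lat -46.4542°, lon 19.6531°) to each:
N2 (lat -46.9441°, lon 19.3657°): 58.7 km
N3 (lat -46.4152°, lon 20.4908°): 64.3 km
N4 (lat -45.5265°, lon 20.3746°): 117.3 km
N1 (lat -46.3832°, lon 18.0175°): 125.6 km
N5 (lat -47.5390°, lon 17.9951°): 174.2 km

N2, N3, N4, N1, N5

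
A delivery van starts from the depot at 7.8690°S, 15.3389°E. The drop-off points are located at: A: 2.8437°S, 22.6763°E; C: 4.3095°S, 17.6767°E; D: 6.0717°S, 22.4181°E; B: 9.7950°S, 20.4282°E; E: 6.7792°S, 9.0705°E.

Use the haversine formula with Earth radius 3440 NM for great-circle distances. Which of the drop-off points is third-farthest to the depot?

Distances from the depot (7.8690°S, 15.3389°E):
A: 532.2 NM
D: 435.4 NM
E: 379.0 NM
B: 323.3 NM
C: 255.2 NM
The third-farthest is E at 379.0 NM.

E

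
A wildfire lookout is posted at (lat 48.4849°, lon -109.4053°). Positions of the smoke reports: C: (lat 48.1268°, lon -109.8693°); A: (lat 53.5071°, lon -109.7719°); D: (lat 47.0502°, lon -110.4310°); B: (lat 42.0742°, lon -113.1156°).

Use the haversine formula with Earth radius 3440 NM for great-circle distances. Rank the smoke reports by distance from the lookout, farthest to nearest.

Distance from the lookout at (lat 48.4849°, lon -109.4053°) to each:
B (lat 42.0742°, lon -113.1156°): 415.5 NM
A (lat 53.5071°, lon -109.7719°): 301.8 NM
D (lat 47.0502°, lon -110.4310°): 95.6 NM
C (lat 48.1268°, lon -109.8693°): 28.4 NM

B, A, D, C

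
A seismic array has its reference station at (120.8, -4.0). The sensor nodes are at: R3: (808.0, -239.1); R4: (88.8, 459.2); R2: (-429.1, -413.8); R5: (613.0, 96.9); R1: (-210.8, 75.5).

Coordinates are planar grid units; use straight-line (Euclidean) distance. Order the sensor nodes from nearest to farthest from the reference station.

R1, R4, R5, R2, R3

Distances from the reference station:
R1 (-210.8, 75.5): 341.0
R4 (88.8, 459.2): 464.3
R5 (613.0, 96.9): 502.4
R2 (-429.1, -413.8): 685.8
R3 (808.0, -239.1): 726.3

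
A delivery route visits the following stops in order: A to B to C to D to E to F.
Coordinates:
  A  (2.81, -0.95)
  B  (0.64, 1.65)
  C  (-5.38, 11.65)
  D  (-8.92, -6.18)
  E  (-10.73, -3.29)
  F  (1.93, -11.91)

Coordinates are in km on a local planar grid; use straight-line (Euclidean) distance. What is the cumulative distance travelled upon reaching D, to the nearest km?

Leg distances:
A→B: 3.4 km  (cumulative 3.4 km)
B→C: 11.7 km  (cumulative 15.1 km)
C→D: 18.2 km  (cumulative 33.2 km)
Cumulative distance at D ≈ 33 km.

33 km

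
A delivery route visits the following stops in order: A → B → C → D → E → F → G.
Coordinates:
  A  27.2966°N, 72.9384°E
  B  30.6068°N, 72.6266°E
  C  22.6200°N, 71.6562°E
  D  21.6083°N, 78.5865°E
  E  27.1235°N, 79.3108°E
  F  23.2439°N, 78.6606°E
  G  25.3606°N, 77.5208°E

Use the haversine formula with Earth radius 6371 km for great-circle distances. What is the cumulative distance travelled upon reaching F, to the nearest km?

3039 km

Leg distances:
A→B: 369.3 km  (cumulative 369.3 km)
B→C: 893.3 km  (cumulative 1262.6 km)
C→D: 722.7 km  (cumulative 1985.3 km)
D→E: 617.6 km  (cumulative 2602.9 km)
E→F: 436.3 km  (cumulative 3039.2 km)
Cumulative distance at F ≈ 3039 km.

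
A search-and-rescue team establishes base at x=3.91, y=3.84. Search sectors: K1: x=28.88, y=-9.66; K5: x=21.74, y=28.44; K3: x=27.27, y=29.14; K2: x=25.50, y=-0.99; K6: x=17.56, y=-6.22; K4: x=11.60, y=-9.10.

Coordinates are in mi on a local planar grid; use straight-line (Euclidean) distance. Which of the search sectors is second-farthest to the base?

Distance to each, sorted:
K3: 34.4 mi
K5: 30.4 mi
K1: 28.4 mi
K2: 22.1 mi
K6: 17.0 mi
K4: 15.1 mi
The second-farthest is K5 at 30.4 mi.

K5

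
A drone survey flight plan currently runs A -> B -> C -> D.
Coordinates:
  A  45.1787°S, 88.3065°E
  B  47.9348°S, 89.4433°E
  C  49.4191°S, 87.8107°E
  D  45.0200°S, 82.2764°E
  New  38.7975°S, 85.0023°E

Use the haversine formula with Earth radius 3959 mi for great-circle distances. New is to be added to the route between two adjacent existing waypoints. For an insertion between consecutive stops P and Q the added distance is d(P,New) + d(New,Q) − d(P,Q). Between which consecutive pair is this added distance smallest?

Added distance for inserting New between each consecutive pair:
A–B: 943.7 mi
B–C: 1289.5 mi
C–D: 799.5 mi
Smallest added distance is 799.5 mi, inserting between C and D.

between C and D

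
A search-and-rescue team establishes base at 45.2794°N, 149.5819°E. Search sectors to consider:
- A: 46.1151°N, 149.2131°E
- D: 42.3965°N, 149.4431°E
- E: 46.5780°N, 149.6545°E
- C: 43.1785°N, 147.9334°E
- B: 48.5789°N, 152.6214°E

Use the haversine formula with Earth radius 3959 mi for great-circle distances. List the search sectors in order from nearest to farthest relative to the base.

A, E, C, D, B

Distance from the base at 45.2794°N, 149.5819°E to each:
A 46.1151°N, 149.2131°E: 60.4 mi
E 46.5780°N, 149.6545°E: 89.8 mi
C 43.1785°N, 147.9334°E: 166.5 mi
D 42.3965°N, 149.4431°E: 199.3 mi
B 48.5789°N, 152.6214°E: 269.3 mi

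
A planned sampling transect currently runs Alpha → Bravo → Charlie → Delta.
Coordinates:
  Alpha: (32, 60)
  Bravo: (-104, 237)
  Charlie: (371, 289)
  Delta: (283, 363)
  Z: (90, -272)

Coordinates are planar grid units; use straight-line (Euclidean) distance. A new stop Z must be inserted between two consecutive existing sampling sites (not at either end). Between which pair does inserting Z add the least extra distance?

between Alpha and Bravo

Added distance for inserting Z between each consecutive pair:
Alpha–Bravo: 658.5
Bravo–Charlie: 694.3
Charlie–Delta: 1176.1
Smallest added distance is 658.5, inserting between Alpha and Bravo.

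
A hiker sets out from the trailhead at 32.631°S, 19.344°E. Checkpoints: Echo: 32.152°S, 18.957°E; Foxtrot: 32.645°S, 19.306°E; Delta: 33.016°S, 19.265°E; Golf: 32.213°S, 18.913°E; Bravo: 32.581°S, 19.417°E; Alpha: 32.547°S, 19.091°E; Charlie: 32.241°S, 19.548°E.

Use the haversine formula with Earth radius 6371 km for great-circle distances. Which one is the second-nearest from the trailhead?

Distances from the trailhead (32.631°S, 19.344°E):
Foxtrot: 3.9 km
Bravo: 8.8 km
Alpha: 25.5 km
Delta: 43.4 km
Charlie: 47.4 km
Golf: 61.6 km
Echo: 64.5 km
The second-nearest is Bravo at 8.8 km.

Bravo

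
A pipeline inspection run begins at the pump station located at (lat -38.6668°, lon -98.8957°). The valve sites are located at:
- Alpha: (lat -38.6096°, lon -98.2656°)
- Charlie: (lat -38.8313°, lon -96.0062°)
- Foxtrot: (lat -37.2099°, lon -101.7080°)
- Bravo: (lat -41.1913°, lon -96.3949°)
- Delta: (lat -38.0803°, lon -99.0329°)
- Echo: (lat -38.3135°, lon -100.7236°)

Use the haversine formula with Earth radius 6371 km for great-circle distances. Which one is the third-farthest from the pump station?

Distances from the pump station ((lat -38.6668°, lon -98.8957°)):
Bravo: 352.5 km
Foxtrot: 295.1 km
Charlie: 251.2 km
Echo: 163.9 km
Delta: 66.3 km
Alpha: 55.1 km
The third-farthest is Charlie at 251.2 km.

Charlie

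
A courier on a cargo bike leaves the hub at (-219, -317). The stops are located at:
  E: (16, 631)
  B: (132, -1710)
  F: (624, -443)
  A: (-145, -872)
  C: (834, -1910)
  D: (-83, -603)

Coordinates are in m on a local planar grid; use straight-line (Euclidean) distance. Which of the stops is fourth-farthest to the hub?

F

Distance to each, sorted:
C: 1909.6 m
B: 1436.5 m
E: 976.7 m
F: 852.4 m
A: 559.9 m
D: 316.7 m
The fourth-farthest is F at 852.4 m.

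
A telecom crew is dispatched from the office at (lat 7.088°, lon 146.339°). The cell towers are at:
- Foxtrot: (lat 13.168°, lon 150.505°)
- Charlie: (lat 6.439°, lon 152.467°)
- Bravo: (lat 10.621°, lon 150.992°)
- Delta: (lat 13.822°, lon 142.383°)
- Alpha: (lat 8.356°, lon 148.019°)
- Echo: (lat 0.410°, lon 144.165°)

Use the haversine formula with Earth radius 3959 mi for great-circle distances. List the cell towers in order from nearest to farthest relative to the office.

Alpha, Bravo, Charlie, Echo, Foxtrot, Delta

Distances from the office:
Alpha (lat 8.356°, lon 148.019°): 144.6 mi
Bravo (lat 10.621°, lon 150.992°): 400.6 mi
Charlie (lat 6.439°, lon 152.467°): 422.9 mi
Echo (lat 0.410°, lon 144.165°): 485.1 mi
Foxtrot (lat 13.168°, lon 150.505°): 506.7 mi
Delta (lat 13.822°, lon 142.383°): 537.3 mi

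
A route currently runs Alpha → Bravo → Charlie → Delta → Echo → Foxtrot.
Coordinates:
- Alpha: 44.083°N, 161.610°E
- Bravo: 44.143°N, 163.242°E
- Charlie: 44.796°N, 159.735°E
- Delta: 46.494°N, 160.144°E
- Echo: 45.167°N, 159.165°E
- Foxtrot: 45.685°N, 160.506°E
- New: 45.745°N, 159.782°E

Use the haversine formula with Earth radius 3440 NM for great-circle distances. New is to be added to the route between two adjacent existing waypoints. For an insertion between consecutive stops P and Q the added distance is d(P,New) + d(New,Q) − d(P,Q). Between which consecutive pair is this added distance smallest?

Added distance for inserting New between each consecutive pair:
Alpha–Bravo: 231.7 NM
Bravo–Charlie: 77.4 NM
Charlie–Delta: 1.1 NM
Delta–Echo: 1.2 NM
Echo–Foxtrot: 9.4 NM
Smallest added distance is 1.1 NM, inserting between Charlie and Delta.

between Charlie and Delta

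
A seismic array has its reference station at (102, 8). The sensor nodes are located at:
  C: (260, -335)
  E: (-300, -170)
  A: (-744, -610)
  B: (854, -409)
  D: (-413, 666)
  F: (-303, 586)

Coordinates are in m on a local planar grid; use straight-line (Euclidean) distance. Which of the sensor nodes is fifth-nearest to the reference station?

Distances from the reference station ((102, 8)):
C: 377.6 m
E: 439.6 m
F: 705.8 m
D: 835.6 m
B: 859.9 m
A: 1047.7 m
The fifth-nearest is B at 859.9 m.

B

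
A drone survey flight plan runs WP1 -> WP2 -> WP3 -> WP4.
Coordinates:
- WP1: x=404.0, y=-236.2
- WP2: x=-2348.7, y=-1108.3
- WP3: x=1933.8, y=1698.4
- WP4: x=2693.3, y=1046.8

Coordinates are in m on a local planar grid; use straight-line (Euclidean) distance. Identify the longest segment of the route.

WP2–WP3

Leg distances:
WP1→WP2: 2887.5 m
WP2→WP3: 5120.3 m
WP3→WP4: 1000.7 m
The longest leg is WP2–WP3 at 5120.3 m.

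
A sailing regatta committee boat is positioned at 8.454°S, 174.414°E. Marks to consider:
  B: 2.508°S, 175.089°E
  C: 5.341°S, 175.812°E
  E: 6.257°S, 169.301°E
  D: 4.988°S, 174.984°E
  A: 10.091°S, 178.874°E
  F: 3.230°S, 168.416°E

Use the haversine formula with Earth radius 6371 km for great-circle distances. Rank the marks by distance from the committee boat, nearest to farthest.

C, D, A, E, B, F

Distance from the committee boat at 8.454°S, 174.414°E to each:
C 5.341°S, 175.812°E: 379.0 km
D 4.988°S, 174.984°E: 390.5 km
A 10.091°S, 178.874°E: 522.2 km
E 6.257°S, 169.301°E: 614.5 km
B 2.508°S, 175.089°E: 665.4 km
F 3.230°S, 168.416°E: 881.7 km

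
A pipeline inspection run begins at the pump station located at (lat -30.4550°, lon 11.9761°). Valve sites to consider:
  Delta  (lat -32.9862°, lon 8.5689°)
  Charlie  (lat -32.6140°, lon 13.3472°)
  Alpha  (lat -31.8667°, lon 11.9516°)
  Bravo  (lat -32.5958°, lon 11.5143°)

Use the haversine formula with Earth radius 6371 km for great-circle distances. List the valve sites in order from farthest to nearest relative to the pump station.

Distance from the pump station at (lat -30.4550°, lon 11.9761°) to each:
Delta (lat -32.9862°, lon 8.5689°): 427.8 km
Charlie (lat -32.6140°, lon 13.3472°): 273.0 km
Bravo (lat -32.5958°, lon 11.5143°): 242.0 km
Alpha (lat -31.8667°, lon 11.9516°): 157.0 km

Delta, Charlie, Bravo, Alpha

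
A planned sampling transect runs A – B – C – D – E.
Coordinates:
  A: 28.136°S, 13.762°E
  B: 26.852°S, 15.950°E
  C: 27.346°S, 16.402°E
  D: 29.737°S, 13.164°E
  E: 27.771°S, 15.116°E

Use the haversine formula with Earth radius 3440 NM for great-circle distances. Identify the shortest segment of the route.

Leg distances:
A→B: 139.7 NM
B→C: 38.3 NM
C→D: 223.1 NM
D→E: 156.5 NM
The shortest leg is B–C at 38.3 NM.

B–C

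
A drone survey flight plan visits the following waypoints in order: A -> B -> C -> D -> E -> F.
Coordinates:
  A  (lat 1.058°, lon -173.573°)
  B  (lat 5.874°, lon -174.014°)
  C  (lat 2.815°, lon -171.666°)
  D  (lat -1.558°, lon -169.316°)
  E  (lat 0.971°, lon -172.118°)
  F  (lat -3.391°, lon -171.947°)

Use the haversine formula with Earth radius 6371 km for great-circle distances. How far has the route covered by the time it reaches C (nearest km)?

966 km

Leg distances:
A→B: 537.7 km  (cumulative 537.7 km)
B→C: 428.3 km  (cumulative 966.1 km)
Cumulative distance at C ≈ 966 km.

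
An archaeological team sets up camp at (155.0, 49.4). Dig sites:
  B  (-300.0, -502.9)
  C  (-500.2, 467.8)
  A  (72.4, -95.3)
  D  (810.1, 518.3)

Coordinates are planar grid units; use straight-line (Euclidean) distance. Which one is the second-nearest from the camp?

Distance to each, sorted:
A: 166.6
B: 715.6
C: 777.4
D: 805.6
The second-nearest is B at 715.6.

B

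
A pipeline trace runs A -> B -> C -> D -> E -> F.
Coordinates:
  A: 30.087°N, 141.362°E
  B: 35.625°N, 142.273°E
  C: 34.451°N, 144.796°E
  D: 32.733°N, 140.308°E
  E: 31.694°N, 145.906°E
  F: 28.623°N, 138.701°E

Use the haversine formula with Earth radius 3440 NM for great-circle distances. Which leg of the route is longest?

E–F

Leg distances:
A→B: 335.7 NM
B→C: 142.6 NM
C→D: 247.0 NM
D→E: 291.1 NM
E→F: 416.9 NM
The longest leg is E–F at 416.9 NM.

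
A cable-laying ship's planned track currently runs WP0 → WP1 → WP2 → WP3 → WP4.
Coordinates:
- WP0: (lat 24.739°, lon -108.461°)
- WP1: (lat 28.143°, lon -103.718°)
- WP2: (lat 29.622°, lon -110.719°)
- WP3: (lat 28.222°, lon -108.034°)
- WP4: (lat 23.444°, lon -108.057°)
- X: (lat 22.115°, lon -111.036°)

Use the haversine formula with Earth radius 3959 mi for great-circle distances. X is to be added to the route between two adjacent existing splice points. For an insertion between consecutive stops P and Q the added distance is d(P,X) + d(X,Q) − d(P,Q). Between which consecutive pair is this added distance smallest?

Added distance for inserting X between each consecutive pair:
WP0–WP1: 486.6 mi
WP1–WP2: 702.1 mi
WP2–WP3: 791.9 mi
WP3–WP4: 342.5 mi
Smallest added distance is 342.5 mi, inserting between WP3 and WP4.

between WP3 and WP4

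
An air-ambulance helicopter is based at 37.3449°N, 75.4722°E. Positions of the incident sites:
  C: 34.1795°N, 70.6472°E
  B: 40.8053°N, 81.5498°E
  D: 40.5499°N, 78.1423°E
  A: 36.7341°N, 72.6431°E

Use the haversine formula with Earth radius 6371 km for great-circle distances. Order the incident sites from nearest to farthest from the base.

Distance from the base at 37.3449°N, 75.4722°E to each:
A 36.7341°N, 72.6431°E: 260.1 km
D 40.5499°N, 78.1423°E: 424.6 km
C 34.1795°N, 70.6472°E: 559.7 km
B 40.8053°N, 81.5498°E: 650.3 km

A, D, C, B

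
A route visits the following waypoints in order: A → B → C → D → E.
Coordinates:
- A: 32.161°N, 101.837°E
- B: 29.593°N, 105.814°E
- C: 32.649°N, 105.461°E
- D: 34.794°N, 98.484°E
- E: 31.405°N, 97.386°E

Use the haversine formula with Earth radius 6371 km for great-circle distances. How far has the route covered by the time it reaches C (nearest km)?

816 km

Leg distances:
A→B: 474.9 km  (cumulative 474.9 km)
B→C: 341.5 km  (cumulative 816.4 km)
Cumulative distance at C ≈ 816 km.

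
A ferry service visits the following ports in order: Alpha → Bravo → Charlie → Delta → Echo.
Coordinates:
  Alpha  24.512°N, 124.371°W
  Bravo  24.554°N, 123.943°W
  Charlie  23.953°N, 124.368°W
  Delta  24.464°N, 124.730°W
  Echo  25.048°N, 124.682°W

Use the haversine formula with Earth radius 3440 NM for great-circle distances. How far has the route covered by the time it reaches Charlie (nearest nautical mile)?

Leg distances:
Alpha→Bravo: 23.5 NM  (cumulative 23.5 NM)
Bravo→Charlie: 42.9 NM  (cumulative 66.4 NM)
Cumulative distance at Charlie ≈ 66 NM.

66 NM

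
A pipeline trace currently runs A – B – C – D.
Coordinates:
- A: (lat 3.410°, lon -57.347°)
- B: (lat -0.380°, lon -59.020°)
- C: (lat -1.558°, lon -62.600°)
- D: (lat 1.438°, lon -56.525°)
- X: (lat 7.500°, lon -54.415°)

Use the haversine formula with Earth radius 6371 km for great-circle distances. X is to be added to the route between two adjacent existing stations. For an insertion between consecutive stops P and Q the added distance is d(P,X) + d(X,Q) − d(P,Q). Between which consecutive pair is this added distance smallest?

between A and B

Added distance for inserting X between each consecutive pair:
A–B: 1112.2 km
B–C: 1951.2 km
C–D: 1316.4 km
Smallest added distance is 1112.2 km, inserting between A and B.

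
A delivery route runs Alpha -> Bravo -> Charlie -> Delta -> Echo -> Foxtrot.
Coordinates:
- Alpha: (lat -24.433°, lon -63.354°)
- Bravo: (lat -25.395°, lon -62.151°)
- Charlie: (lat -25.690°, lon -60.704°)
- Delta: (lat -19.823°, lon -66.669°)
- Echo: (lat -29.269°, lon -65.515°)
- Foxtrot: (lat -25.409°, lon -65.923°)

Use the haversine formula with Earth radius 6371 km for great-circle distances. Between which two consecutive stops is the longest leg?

Leg distances:
Alpha→Bravo: 161.7 km
Bravo→Charlie: 148.8 km
Charlie→Delta: 894.0 km
Delta→Echo: 1056.8 km
Echo→Foxtrot: 431.1 km
The longest leg is Delta–Echo at 1056.8 km.

Delta–Echo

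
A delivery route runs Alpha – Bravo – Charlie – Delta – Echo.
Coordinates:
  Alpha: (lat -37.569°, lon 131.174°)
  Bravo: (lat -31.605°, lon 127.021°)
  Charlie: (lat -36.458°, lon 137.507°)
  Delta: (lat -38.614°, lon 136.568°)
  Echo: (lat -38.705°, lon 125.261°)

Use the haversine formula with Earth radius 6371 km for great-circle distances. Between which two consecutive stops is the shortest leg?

Leg distances:
Alpha→Bravo: 764.2 km
Bravo→Charlie: 1105.8 km
Charlie→Delta: 253.6 km
Delta→Echo: 981.2 km
The shortest leg is Charlie–Delta at 253.6 km.

Charlie–Delta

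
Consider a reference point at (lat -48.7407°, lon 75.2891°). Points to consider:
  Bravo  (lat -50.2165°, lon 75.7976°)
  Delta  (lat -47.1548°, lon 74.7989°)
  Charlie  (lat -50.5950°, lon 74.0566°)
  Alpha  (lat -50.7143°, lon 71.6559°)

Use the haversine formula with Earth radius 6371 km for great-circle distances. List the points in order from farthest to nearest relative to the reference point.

Alpha, Charlie, Delta, Bravo

Distances from the reference point:
Alpha (lat -50.7143°, lon 71.6559°): 341.0 km
Charlie (lat -50.5950°, lon 74.0566°): 224.4 km
Delta (lat -47.1548°, lon 74.7989°): 180.1 km
Bravo (lat -50.2165°, lon 75.7976°): 168.2 km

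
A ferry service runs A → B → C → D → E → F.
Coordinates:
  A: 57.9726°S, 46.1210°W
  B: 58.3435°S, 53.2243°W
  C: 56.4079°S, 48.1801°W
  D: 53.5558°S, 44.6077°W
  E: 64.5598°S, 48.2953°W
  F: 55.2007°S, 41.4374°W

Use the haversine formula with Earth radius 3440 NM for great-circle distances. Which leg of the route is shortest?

Leg distances:
A→B: 226.0 NM
B→C: 200.3 NM
C→D: 210.8 NM
D→E: 670.1 NM
E→F: 597.9 NM
The shortest leg is B–C at 200.3 NM.

B–C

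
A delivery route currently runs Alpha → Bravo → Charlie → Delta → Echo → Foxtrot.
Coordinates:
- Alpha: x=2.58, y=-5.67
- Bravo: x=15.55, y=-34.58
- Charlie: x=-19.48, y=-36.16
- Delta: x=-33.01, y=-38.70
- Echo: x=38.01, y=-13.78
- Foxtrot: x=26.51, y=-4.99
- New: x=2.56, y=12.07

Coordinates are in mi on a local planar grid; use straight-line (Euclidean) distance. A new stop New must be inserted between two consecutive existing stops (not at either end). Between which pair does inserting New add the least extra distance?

between Delta and Echo

Added distance for inserting New between each consecutive pair:
Alpha–Bravo: 34.5 mi
Bravo–Charlie: 66.4 mi
Charlie–Delta: 101.3 mi
Delta–Echo: 30.6 mi
Echo–Foxtrot: 58.8 mi
Smallest added distance is 30.6 mi, inserting between Delta and Echo.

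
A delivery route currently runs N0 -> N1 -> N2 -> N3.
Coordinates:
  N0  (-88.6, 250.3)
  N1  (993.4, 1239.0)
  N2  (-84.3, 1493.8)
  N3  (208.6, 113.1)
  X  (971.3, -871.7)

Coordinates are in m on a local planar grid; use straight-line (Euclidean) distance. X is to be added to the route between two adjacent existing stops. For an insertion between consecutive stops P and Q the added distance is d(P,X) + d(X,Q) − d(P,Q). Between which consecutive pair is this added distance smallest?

between N0 and N1

Added distance for inserting X between each consecutive pair:
N0–N1: 2188.6 m
N1–N2: 3593.7 m
N2–N3: 2424.5 m
Smallest added distance is 2188.6 m, inserting between N0 and N1.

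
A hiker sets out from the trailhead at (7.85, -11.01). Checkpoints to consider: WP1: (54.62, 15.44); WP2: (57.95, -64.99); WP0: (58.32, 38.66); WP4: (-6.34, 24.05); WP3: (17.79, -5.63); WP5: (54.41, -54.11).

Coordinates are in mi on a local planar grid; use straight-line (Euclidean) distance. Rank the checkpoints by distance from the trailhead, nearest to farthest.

Computing each straight-line distance from (7.85, -11.01):
WP3 (17.79, -5.63): 11.3 mi
WP4 (-6.34, 24.05): 37.8 mi
WP1 (54.62, 15.44): 53.7 mi
WP5 (54.41, -54.11): 63.4 mi
WP0 (58.32, 38.66): 70.8 mi
WP2 (57.95, -64.99): 73.6 mi

WP3, WP4, WP1, WP5, WP0, WP2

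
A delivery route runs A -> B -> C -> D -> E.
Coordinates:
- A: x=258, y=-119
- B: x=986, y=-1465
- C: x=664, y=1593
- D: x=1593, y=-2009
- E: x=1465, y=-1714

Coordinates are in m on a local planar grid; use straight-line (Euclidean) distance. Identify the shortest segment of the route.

Leg distances:
A→B: 1530.3 m
B→C: 3074.9 m
C→D: 3719.9 m
D→E: 321.6 m
The shortest leg is D–E at 321.6 m.

D–E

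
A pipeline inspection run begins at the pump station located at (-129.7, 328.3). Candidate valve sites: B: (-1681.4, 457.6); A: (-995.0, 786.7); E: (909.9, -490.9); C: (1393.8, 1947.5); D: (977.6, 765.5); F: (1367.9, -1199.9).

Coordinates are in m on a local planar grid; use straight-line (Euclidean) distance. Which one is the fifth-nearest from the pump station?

F

Distances from the pump station ((-129.7, 328.3)):
A: 979.2 m
D: 1190.5 m
E: 1323.6 m
B: 1557.1 m
F: 2139.7 m
C: 2223.3 m
The fifth-nearest is F at 2139.7 m.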